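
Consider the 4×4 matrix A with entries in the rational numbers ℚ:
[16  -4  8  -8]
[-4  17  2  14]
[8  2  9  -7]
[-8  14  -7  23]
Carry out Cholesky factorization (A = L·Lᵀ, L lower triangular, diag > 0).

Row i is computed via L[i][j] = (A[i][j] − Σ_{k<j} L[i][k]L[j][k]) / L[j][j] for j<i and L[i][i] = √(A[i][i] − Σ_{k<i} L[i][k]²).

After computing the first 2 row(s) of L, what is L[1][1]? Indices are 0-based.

Step 1: L[0][0] = √(16) = 4.
  L[1][0] = (-4) / L[0][0] = -1.
Step 2: L[1][1] = √(16) = 4.

L[1][1] = 4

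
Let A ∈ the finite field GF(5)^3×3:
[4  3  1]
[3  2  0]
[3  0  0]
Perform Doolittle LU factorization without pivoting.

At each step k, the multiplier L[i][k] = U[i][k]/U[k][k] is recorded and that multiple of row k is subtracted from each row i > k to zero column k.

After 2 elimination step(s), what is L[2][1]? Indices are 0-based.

L[2][1] = 4

k=0: U[0][0]=4
  eliminate (1,0): mult=2, new row 1: (0, 1, 3); set L[1][0]=2
  eliminate (2,0): mult=2, new row 2: (0, 4, 3); set L[2][0]=2
k=1: U[1][1]=1
  eliminate (2,1): mult=4, new row 2: (0, 0, 1); set L[2][1]=4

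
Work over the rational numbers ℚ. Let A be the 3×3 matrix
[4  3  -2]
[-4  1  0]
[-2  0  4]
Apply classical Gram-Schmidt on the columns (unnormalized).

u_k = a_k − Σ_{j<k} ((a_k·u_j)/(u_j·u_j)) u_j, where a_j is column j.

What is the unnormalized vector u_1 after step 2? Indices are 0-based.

u_1 = (19/9, 17/9, 4/9)

Step 1: u_0 = a_0 = (4, -4, -2).
Step 2: u_1 = a_1 − (2/9)·u_0 = (19/9, 17/9, 4/9).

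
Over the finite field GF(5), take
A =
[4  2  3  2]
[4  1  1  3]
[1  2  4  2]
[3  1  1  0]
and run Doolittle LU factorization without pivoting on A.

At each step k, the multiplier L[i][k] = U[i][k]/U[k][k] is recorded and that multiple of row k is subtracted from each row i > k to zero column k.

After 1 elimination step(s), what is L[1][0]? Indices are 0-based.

L[1][0] = 1

Step 1: pivot at (0,0) is 4.
  row1 ← row1 − (1)·row0  ⇒  L[1][0]=1, U row1=(0, 4, 3, 1)
  row2 ← row2 − (4)·row0  ⇒  L[2][0]=4, U row2=(0, 4, 2, 4)
  row3 ← row3 − (2)·row0  ⇒  L[3][0]=2, U row3=(0, 2, 0, 1)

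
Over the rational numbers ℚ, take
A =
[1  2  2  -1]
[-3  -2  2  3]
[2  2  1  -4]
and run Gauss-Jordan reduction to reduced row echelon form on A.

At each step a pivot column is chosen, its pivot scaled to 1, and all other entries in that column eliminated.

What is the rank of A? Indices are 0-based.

rank = 3

step 1: normalize row 0 (÷1) = (1, 2, 2, -1)
  row 1: subtract -3×row0 = (0, 4, 8, 0)
  row 2: subtract 2×row0 = (0, -2, -3, -2)
step 2: normalize row 1 (÷4) = (0, 1, 2, 0)
  row 0: subtract 2×row1 = (1, 0, -2, -1)
  row 2: subtract -2×row1 = (0, 0, 1, -2)
step 3: normalize row 2 (÷1) = (0, 0, 1, -2)
  row 0: subtract -2×row2 = (1, 0, 0, -5)
  row 1: subtract 2×row2 = (0, 1, 0, 4)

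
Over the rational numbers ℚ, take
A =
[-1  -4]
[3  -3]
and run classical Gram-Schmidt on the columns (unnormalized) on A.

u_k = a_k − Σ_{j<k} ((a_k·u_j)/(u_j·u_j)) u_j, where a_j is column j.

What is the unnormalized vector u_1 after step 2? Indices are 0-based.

Step 1: u_0 = a_0 = (-1, 3).
Step 2: u_1 = a_1 − (-1/2)·u_0 = (-9/2, -3/2).

u_1 = (-9/2, -3/2)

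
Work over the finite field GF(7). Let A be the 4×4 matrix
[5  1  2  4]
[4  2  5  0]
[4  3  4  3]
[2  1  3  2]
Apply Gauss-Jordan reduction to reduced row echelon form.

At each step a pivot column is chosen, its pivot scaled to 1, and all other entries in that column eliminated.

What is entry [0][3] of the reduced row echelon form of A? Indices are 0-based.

step 1: normalize row 0 (÷5) = (1, 3, 6, 5)
  row 1: subtract 4×row0 = (0, 4, 2, 1)
  row 2: subtract 4×row0 = (0, 5, 1, 4)
  row 3: subtract 2×row0 = (0, 2, 5, 6)
step 2: normalize row 1 (÷4) = (0, 1, 4, 2)
  row 0: subtract 3×row1 = (1, 0, 1, 6)
  row 2: subtract 5×row1 = (0, 0, 2, 1)
  row 3: subtract 2×row1 = (0, 0, 4, 2)
step 3: normalize row 2 (÷2) = (0, 0, 1, 4)
  row 0: subtract 1×row2 = (1, 0, 0, 2)
  row 1: subtract 4×row2 = (0, 1, 0, 0)
  row 3: subtract 4×row2 = (0, 0, 0, 0)
skip col 3 (zero from row 3)

M[0][3] = 2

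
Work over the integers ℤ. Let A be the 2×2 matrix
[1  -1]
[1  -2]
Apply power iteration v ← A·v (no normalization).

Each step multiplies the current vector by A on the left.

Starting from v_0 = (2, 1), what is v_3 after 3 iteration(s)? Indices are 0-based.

v_0 = (2, 1).
v_1 = A·v_0 = (1, 0).
v_2 = A·v_1 = (1, 1).
v_3 = A·v_2 = (0, -1).

v_3 = (0, -1)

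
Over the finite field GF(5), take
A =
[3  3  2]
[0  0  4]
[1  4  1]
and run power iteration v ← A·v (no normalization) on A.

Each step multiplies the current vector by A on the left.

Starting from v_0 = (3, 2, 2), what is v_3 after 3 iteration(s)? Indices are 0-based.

v_0 = (3, 2, 2).
v_1 = A·v_0 = (4, 3, 3).
v_2 = A·v_1 = (2, 2, 4).
v_3 = A·v_2 = (0, 1, 4).

v_3 = (0, 1, 4)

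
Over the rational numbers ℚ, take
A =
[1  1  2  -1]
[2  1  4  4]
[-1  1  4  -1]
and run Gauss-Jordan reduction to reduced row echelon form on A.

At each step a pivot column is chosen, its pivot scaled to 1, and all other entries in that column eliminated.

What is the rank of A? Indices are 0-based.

rank = 3

step 1: normalize row 0 (÷1) = (1, 1, 2, -1)
  row 1: subtract 2×row0 = (0, -1, 0, 6)
  row 2: subtract -1×row0 = (0, 2, 6, -2)
step 2: normalize row 1 (÷-1) = (0, 1, 0, -6)
  row 0: subtract 1×row1 = (1, 0, 2, 5)
  row 2: subtract 2×row1 = (0, 0, 6, 10)
step 3: normalize row 2 (÷6) = (0, 0, 1, 5/3)
  row 0: subtract 2×row2 = (1, 0, 0, 5/3)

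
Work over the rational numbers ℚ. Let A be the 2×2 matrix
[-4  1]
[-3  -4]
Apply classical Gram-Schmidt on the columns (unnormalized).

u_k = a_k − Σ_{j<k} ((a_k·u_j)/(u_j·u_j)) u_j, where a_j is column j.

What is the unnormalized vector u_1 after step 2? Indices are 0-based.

Step 1: u_0 = a_0 = (-4, -3).
Step 2: u_1 = a_1 − (8/25)·u_0 = (57/25, -76/25).

u_1 = (57/25, -76/25)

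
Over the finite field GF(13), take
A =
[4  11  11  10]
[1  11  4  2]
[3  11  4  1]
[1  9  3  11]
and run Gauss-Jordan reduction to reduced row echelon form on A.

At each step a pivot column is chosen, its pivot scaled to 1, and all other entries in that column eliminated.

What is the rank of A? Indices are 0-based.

[1] R0 /= 4  ⇒  (1, 6, 6, 9)
     R1 -= 1·R0  ⇒  (0, 5, 11, 6)
     R2 -= 3·R0  ⇒  (0, 6, 12, 0)
     R3 -= 1·R0  ⇒  (0, 3, 10, 2)
[2] R1 /= 5  ⇒  (0, 1, 10, 9)
     R0 -= 6·R1  ⇒  (1, 0, 11, 7)
     R2 -= 6·R1  ⇒  (0, 0, 4, 11)
     R3 -= 3·R1  ⇒  (0, 0, 6, 1)
[3] R2 /= 4  ⇒  (0, 0, 1, 6)
     R0 -= 11·R2  ⇒  (1, 0, 0, 6)
     R1 -= 10·R2  ⇒  (0, 1, 0, 1)
     R3 -= 6·R2  ⇒  (0, 0, 0, 4)
[4] R3 /= 4  ⇒  (0, 0, 0, 1)
     R0 -= 6·R3  ⇒  (1, 0, 0, 0)
     R1 -= 1·R3  ⇒  (0, 1, 0, 0)
     R2 -= 6·R3  ⇒  (0, 0, 1, 0)

rank = 4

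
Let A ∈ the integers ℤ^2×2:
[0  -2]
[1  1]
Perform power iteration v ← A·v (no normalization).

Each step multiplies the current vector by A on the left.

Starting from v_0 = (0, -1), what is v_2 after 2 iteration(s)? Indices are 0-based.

v_2 = (2, 1)

v_0 = (0, -1).
v_1 = A·v_0 = (2, -1).
v_2 = A·v_1 = (2, 1).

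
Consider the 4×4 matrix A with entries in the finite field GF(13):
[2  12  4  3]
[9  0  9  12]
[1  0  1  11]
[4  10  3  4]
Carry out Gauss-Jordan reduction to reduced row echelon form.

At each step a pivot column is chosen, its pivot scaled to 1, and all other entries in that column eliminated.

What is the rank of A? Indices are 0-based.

[1] R0 /= 2  ⇒  (1, 6, 2, 8)
     R1 -= 9·R0  ⇒  (0, 11, 4, 5)
     R2 -= 1·R0  ⇒  (0, 7, 12, 3)
     R3 -= 4·R0  ⇒  (0, 12, 8, 11)
[2] R1 /= 11  ⇒  (0, 1, 11, 4)
     R0 -= 6·R1  ⇒  (1, 0, 1, 10)
     R2 -= 7·R1  ⇒  (0, 0, 0, 1)
     R3 -= 12·R1  ⇒  (0, 0, 6, 2)
[3] R2 <-> R3
[3] R2 /= 6  ⇒  (0, 0, 1, 9)
     R0 -= 1·R2  ⇒  (1, 0, 0, 1)
     R1 -= 11·R2  ⇒  (0, 1, 0, 9)
[4] R3 /= 1  ⇒  (0, 0, 0, 1)
     R0 -= 1·R3  ⇒  (1, 0, 0, 0)
     R1 -= 9·R3  ⇒  (0, 1, 0, 0)
     R2 -= 9·R3  ⇒  (0, 0, 1, 0)

rank = 4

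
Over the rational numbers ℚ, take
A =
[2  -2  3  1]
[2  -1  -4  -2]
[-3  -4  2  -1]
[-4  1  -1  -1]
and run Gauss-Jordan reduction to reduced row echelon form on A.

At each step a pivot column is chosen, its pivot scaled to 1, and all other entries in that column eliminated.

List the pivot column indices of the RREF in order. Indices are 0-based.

pivot columns: 0, 1, 2, 3

[1] R0 /= 2  ⇒  (1, -1, 3/2, 1/2)
     R1 -= 2·R0  ⇒  (0, 1, -7, -3)
     R2 -= -3·R0  ⇒  (0, -7, 13/2, 1/2)
     R3 -= -4·R0  ⇒  (0, -3, 5, 1)
[2] R1 /= 1  ⇒  (0, 1, -7, -3)
     R0 -= -1·R1  ⇒  (1, 0, -11/2, -5/2)
     R2 -= -7·R1  ⇒  (0, 0, -85/2, -41/2)
     R3 -= -3·R1  ⇒  (0, 0, -16, -8)
[3] R2 /= -85/2  ⇒  (0, 0, 1, 41/85)
     R0 -= -11/2·R2  ⇒  (1, 0, 0, 13/85)
     R1 -= -7·R2  ⇒  (0, 1, 0, 32/85)
     R3 -= -16·R2  ⇒  (0, 0, 0, -24/85)
[4] R3 /= -24/85  ⇒  (0, 0, 0, 1)
     R0 -= 13/85·R3  ⇒  (1, 0, 0, 0)
     R1 -= 32/85·R3  ⇒  (0, 1, 0, 0)
     R2 -= 41/85·R3  ⇒  (0, 0, 1, 0)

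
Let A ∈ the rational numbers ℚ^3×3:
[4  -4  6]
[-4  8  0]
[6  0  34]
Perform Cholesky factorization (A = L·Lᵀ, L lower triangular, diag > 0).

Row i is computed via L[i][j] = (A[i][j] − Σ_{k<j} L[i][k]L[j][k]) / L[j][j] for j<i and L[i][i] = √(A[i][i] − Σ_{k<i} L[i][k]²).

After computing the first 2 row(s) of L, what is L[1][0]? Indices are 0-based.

Step 1: L[0][0] = √(4) = 2.
  L[1][0] = (-4) / L[0][0] = -2.
Step 2: L[1][1] = √(4) = 2.

L[1][0] = -2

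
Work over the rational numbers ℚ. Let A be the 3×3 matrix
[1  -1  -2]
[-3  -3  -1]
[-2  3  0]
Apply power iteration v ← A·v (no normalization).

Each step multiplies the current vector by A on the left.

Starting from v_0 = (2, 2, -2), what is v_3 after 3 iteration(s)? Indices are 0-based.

v_3 = (70, -40, 28)

v_0 = (2, 2, -2).
v_1 = A·v_0 = (4, -10, 2).
v_2 = A·v_1 = (10, 16, -38).
v_3 = A·v_2 = (70, -40, 28).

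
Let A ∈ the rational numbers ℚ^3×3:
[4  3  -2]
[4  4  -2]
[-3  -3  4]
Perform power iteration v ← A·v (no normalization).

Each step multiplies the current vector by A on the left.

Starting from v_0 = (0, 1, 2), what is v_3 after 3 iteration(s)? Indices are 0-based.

v_3 = (-144, -158, 176)

v_0 = (0, 1, 2).
v_1 = A·v_0 = (-1, 0, 5).
v_2 = A·v_1 = (-14, -14, 23).
v_3 = A·v_2 = (-144, -158, 176).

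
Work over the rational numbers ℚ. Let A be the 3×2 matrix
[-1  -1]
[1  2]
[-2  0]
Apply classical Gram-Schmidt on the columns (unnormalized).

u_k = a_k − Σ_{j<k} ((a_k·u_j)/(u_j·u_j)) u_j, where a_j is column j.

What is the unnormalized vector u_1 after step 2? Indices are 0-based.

u_1 = (-1/2, 3/2, 1)

Step 1: u_0 = a_0 = (-1, 1, -2).
Step 2: u_1 = a_1 − (1/2)·u_0 = (-1/2, 3/2, 1).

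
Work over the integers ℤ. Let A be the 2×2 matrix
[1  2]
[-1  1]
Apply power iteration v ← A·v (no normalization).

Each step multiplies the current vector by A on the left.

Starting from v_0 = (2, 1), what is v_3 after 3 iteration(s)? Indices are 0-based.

v_3 = (-8, -7)

v_0 = (2, 1).
v_1 = A·v_0 = (4, -1).
v_2 = A·v_1 = (2, -5).
v_3 = A·v_2 = (-8, -7).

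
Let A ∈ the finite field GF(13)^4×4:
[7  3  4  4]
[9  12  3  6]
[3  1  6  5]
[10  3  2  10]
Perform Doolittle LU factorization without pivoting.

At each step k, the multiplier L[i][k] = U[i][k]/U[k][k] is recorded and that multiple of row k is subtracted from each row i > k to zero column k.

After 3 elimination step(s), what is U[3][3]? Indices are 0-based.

Step 1: pivot at (0,0) is 7.
  row1 ← row1 − (5)·row0  ⇒  L[1][0]=5, U row1=(0, 10, 9, 12)
  row2 ← row2 − (6)·row0  ⇒  L[2][0]=6, U row2=(0, 9, 8, 7)
  row3 ← row3 − (7)·row0  ⇒  L[3][0]=7, U row3=(0, 8, 0, 8)
Step 2: pivot at (1,1) is 10.
  row2 ← row2 − (10)·row1  ⇒  L[2][1]=10, U row2=(0, 0, 9, 4)
  row3 ← row3 − (6)·row1  ⇒  L[3][1]=6, U row3=(0, 0, 11, 1)
Step 3: pivot at (2,2) is 9.
  row3 ← row3 − (7)·row2  ⇒  L[3][2]=7, U row3=(0, 0, 0, 12)

U[3][3] = 12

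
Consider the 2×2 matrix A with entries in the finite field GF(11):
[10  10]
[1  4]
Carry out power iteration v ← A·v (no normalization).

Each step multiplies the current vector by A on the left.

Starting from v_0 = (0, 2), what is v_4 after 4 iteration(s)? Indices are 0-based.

v_4 = (9, 3)

v_0 = (0, 2).
v_1 = A·v_0 = (9, 8).
v_2 = A·v_1 = (5, 8).
v_3 = A·v_2 = (9, 4).
v_4 = A·v_3 = (9, 3).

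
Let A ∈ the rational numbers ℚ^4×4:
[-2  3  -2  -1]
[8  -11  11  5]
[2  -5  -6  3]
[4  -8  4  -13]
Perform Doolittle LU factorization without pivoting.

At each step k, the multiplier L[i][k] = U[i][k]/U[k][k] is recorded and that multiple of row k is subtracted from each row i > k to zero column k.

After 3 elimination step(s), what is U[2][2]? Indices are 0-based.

U[2][2] = -2

k=0: U[0][0]=-2
  eliminate (1,0): mult=-4, new row 1: (0, 1, 3, 1); set L[1][0]=-4
  eliminate (2,0): mult=-1, new row 2: (0, -2, -8, 2); set L[2][0]=-1
  eliminate (3,0): mult=-2, new row 3: (0, -2, 0, -15); set L[3][0]=-2
k=1: U[1][1]=1
  eliminate (2,1): mult=-2, new row 2: (0, 0, -2, 4); set L[2][1]=-2
  eliminate (3,1): mult=-2, new row 3: (0, 0, 6, -13); set L[3][1]=-2
k=2: U[2][2]=-2
  eliminate (3,2): mult=-3, new row 3: (0, 0, 0, -1); set L[3][2]=-3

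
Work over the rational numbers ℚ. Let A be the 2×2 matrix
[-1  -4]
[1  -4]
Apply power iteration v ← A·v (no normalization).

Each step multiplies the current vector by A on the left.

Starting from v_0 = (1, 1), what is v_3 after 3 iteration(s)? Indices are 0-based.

v_3 = (-45, -11)

v_0 = (1, 1).
v_1 = A·v_0 = (-5, -3).
v_2 = A·v_1 = (17, 7).
v_3 = A·v_2 = (-45, -11).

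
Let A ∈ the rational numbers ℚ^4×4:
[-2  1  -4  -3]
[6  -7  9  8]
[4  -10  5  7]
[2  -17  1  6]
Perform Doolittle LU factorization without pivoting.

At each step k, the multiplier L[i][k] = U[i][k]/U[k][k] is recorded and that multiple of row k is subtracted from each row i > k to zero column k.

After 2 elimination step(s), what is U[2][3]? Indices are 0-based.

U[2][3] = 3

k=0: U[0][0]=-2
  eliminate (1,0): mult=-3, new row 1: (0, -4, -3, -1); set L[1][0]=-3
  eliminate (2,0): mult=-2, new row 2: (0, -8, -3, 1); set L[2][0]=-2
  eliminate (3,0): mult=-1, new row 3: (0, -16, -3, 3); set L[3][0]=-1
k=1: U[1][1]=-4
  eliminate (2,1): mult=2, new row 2: (0, 0, 3, 3); set L[2][1]=2
  eliminate (3,1): mult=4, new row 3: (0, 0, 9, 7); set L[3][1]=4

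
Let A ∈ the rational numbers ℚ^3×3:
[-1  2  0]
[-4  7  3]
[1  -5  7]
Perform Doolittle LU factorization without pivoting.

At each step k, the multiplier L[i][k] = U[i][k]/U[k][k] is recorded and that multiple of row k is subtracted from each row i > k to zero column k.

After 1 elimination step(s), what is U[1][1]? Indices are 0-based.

Step 1: pivot at (0,0) is -1.
  row1 ← row1 − (4)·row0  ⇒  L[1][0]=4, U row1=(0, -1, 3)
  row2 ← row2 − (-1)·row0  ⇒  L[2][0]=-1, U row2=(0, -3, 7)

U[1][1] = -1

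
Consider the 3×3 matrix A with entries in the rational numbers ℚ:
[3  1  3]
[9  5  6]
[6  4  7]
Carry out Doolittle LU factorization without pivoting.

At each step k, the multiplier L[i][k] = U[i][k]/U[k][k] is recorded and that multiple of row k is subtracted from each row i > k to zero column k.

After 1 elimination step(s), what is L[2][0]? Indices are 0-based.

L[2][0] = 2

[col 0] pivot 3
  R1 -= 3*R0 → (0, 2, -3)  (L[1][0] := 3)
  R2 -= 2*R0 → (0, 2, 1)  (L[2][0] := 2)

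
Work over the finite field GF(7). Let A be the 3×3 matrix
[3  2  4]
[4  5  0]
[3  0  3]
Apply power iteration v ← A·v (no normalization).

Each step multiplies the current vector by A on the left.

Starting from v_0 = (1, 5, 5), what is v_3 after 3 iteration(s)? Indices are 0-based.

v_3 = (5, 5, 5)

v_0 = (1, 5, 5).
v_1 = A·v_0 = (5, 1, 4).
v_2 = A·v_1 = (5, 4, 6).
v_3 = A·v_2 = (5, 5, 5).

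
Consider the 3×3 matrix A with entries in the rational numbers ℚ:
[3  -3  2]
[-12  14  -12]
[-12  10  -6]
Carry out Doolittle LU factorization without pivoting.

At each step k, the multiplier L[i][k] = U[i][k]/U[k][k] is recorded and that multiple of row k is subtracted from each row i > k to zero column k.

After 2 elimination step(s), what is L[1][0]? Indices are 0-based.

L[1][0] = -4

[col 0] pivot 3
  R1 -= -4*R0 → (0, 2, -4)  (L[1][0] := -4)
  R2 -= -4*R0 → (0, -2, 2)  (L[2][0] := -4)
[col 1] pivot 2
  R2 -= -1*R1 → (0, 0, -2)  (L[2][1] := -1)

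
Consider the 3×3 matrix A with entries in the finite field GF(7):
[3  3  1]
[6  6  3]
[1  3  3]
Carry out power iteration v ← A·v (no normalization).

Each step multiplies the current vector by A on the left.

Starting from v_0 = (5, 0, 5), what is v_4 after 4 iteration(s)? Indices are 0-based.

v_0 = (5, 0, 5).
v_1 = A·v_0 = (6, 3, 6).
v_2 = A·v_1 = (5, 2, 5).
v_3 = A·v_2 = (5, 1, 5).
v_4 = A·v_3 = (2, 2, 2).

v_4 = (2, 2, 2)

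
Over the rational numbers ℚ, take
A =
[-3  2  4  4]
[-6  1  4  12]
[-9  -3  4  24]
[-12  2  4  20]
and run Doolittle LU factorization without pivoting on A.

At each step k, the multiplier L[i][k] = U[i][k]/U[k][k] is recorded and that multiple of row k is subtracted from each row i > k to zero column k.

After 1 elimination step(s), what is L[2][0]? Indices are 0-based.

[col 0] pivot -3
  R1 -= 2*R0 → (0, -3, -4, 4)  (L[1][0] := 2)
  R2 -= 3*R0 → (0, -9, -8, 12)  (L[2][0] := 3)
  R3 -= 4*R0 → (0, -6, -12, 4)  (L[3][0] := 4)

L[2][0] = 3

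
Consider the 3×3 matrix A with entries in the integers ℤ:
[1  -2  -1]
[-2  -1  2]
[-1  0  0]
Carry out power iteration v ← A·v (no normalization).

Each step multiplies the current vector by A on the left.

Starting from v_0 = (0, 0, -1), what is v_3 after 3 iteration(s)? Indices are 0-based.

v_0 = (0, 0, -1).
v_1 = A·v_0 = (1, -2, 0).
v_2 = A·v_1 = (5, 0, -1).
v_3 = A·v_2 = (6, -12, -5).

v_3 = (6, -12, -5)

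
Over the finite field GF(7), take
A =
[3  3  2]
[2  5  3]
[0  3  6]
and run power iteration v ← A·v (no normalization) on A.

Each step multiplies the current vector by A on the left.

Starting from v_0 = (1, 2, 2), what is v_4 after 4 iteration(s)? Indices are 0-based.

v_0 = (1, 2, 2).
v_1 = A·v_0 = (6, 4, 4).
v_2 = A·v_1 = (3, 2, 1).
v_3 = A·v_2 = (3, 5, 5).
v_4 = A·v_3 = (6, 4, 3).

v_4 = (6, 4, 3)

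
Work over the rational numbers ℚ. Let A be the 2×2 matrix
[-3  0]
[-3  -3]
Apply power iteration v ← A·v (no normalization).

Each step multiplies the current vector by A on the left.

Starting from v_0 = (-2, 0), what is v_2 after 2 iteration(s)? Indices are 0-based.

v_0 = (-2, 0).
v_1 = A·v_0 = (6, 6).
v_2 = A·v_1 = (-18, -36).

v_2 = (-18, -36)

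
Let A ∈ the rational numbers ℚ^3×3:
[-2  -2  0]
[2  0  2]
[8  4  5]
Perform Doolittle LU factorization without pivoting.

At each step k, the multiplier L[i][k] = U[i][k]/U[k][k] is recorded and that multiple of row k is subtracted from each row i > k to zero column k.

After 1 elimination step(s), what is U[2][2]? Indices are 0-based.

Step 1: pivot at (0,0) is -2.
  row1 ← row1 − (-1)·row0  ⇒  L[1][0]=-1, U row1=(0, -2, 2)
  row2 ← row2 − (-4)·row0  ⇒  L[2][0]=-4, U row2=(0, -4, 5)

U[2][2] = 5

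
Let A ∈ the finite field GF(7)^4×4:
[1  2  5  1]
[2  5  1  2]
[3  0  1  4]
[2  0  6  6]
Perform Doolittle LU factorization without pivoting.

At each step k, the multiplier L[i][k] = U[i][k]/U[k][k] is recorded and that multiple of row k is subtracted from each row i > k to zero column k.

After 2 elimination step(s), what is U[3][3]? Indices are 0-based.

U[3][3] = 4

Step 1: pivot at (0,0) is 1.
  row1 ← row1 − (2)·row0  ⇒  L[1][0]=2, U row1=(0, 1, 5, 0)
  row2 ← row2 − (3)·row0  ⇒  L[2][0]=3, U row2=(0, 1, 0, 1)
  row3 ← row3 − (2)·row0  ⇒  L[3][0]=2, U row3=(0, 3, 3, 4)
Step 2: pivot at (1,1) is 1.
  row2 ← row2 − (1)·row1  ⇒  L[2][1]=1, U row2=(0, 0, 2, 1)
  row3 ← row3 − (3)·row1  ⇒  L[3][1]=3, U row3=(0, 0, 2, 4)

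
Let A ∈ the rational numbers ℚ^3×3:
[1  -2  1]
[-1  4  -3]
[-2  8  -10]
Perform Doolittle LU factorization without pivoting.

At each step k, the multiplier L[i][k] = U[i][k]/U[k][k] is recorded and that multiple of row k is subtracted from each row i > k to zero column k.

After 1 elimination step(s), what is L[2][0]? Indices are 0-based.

k=0: U[0][0]=1
  eliminate (1,0): mult=-1, new row 1: (0, 2, -2); set L[1][0]=-1
  eliminate (2,0): mult=-2, new row 2: (0, 4, -8); set L[2][0]=-2

L[2][0] = -2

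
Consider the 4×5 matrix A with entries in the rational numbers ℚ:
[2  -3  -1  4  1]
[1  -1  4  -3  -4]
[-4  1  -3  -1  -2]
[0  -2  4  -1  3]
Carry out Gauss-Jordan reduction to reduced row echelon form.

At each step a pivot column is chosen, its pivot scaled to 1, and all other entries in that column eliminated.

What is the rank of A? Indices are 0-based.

rank = 4

step 1: normalize row 0 (÷2) = (1, -3/2, -1/2, 2, 1/2)
  row 1: subtract 1×row0 = (0, 1/2, 9/2, -5, -9/2)
  row 2: subtract -4×row0 = (0, -5, -5, 7, 0)
step 2: normalize row 1 (÷1/2) = (0, 1, 9, -10, -9)
  row 0: subtract -3/2×row1 = (1, 0, 13, -13, -13)
  row 2: subtract -5×row1 = (0, 0, 40, -43, -45)
  row 3: subtract -2×row1 = (0, 0, 22, -21, -15)
step 3: normalize row 2 (÷40) = (0, 0, 1, -43/40, -9/8)
  row 0: subtract 13×row2 = (1, 0, 0, 39/40, 13/8)
  row 1: subtract 9×row2 = (0, 1, 0, -13/40, 9/8)
  row 3: subtract 22×row2 = (0, 0, 0, 53/20, 39/4)
step 4: normalize row 3 (÷53/20) = (0, 0, 0, 1, 195/53)
  row 0: subtract 39/40×row3 = (1, 0, 0, 0, -104/53)
  row 1: subtract -13/40×row3 = (0, 1, 0, 0, 123/53)
  row 2: subtract -43/40×row3 = (0, 0, 1, 0, 150/53)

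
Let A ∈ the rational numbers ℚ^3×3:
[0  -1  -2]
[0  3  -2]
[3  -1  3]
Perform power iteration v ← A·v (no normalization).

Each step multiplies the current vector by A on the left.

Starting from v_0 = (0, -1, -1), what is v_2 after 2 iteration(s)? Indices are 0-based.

v_0 = (0, -1, -1).
v_1 = A·v_0 = (3, -1, -2).
v_2 = A·v_1 = (5, 1, 4).

v_2 = (5, 1, 4)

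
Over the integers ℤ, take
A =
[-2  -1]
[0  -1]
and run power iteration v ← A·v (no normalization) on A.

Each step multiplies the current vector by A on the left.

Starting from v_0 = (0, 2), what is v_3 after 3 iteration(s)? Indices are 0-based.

v_3 = (-14, -2)

v_0 = (0, 2).
v_1 = A·v_0 = (-2, -2).
v_2 = A·v_1 = (6, 2).
v_3 = A·v_2 = (-14, -2).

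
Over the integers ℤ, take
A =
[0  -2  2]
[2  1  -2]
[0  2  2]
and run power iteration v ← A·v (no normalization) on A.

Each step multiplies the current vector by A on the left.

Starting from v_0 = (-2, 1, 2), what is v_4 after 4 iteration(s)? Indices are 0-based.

v_0 = (-2, 1, 2).
v_1 = A·v_0 = (2, -7, 6).
v_2 = A·v_1 = (26, -15, -2).
v_3 = A·v_2 = (26, 41, -34).
v_4 = A·v_3 = (-150, 161, 14).

v_4 = (-150, 161, 14)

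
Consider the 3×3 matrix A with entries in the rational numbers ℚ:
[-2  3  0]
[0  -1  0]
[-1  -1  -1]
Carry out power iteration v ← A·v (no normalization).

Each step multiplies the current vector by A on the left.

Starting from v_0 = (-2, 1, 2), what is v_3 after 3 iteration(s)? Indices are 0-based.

v_3 = (37, -1, 21)

v_0 = (-2, 1, 2).
v_1 = A·v_0 = (7, -1, -1).
v_2 = A·v_1 = (-17, 1, -5).
v_3 = A·v_2 = (37, -1, 21).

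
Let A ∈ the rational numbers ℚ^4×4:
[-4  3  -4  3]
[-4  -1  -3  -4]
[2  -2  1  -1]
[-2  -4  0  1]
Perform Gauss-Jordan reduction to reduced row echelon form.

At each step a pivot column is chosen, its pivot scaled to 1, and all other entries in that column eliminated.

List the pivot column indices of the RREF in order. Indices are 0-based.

pivot columns: 0, 1, 2, 3

step 1: normalize row 0 (÷-4) = (1, -3/4, 1, -3/4)
  row 1: subtract -4×row0 = (0, -4, 1, -7)
  row 2: subtract 2×row0 = (0, -1/2, -1, 1/2)
  row 3: subtract -2×row0 = (0, -11/2, 2, -1/2)
step 2: normalize row 1 (÷-4) = (0, 1, -1/4, 7/4)
  row 0: subtract -3/4×row1 = (1, 0, 13/16, 9/16)
  row 2: subtract -1/2×row1 = (0, 0, -9/8, 11/8)
  row 3: subtract -11/2×row1 = (0, 0, 5/8, 73/8)
step 3: normalize row 2 (÷-9/8) = (0, 0, 1, -11/9)
  row 0: subtract 13/16×row2 = (1, 0, 0, 14/9)
  row 1: subtract -1/4×row2 = (0, 1, 0, 13/9)
  row 3: subtract 5/8×row2 = (0, 0, 0, 89/9)
step 4: normalize row 3 (÷89/9) = (0, 0, 0, 1)
  row 0: subtract 14/9×row3 = (1, 0, 0, 0)
  row 1: subtract 13/9×row3 = (0, 1, 0, 0)
  row 2: subtract -11/9×row3 = (0, 0, 1, 0)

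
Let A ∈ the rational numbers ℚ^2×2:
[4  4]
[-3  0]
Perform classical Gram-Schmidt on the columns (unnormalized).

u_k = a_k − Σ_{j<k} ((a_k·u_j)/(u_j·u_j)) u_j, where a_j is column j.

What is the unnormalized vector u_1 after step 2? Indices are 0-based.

u_1 = (36/25, 48/25)

Step 1: u_0 = a_0 = (4, -3).
Step 2: u_1 = a_1 − (16/25)·u_0 = (36/25, 48/25).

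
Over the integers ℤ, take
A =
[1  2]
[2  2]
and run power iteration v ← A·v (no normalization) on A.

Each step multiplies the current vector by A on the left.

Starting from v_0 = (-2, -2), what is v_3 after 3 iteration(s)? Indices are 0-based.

v_0 = (-2, -2).
v_1 = A·v_0 = (-6, -8).
v_2 = A·v_1 = (-22, -28).
v_3 = A·v_2 = (-78, -100).

v_3 = (-78, -100)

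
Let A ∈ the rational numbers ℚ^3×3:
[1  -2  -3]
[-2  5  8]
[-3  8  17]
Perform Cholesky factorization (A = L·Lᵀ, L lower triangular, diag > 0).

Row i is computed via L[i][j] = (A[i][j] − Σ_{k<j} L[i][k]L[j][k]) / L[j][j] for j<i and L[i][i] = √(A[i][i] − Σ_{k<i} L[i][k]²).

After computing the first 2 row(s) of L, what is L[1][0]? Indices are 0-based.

Step 1: L[0][0] = √(1) = 1.
  L[1][0] = (-2) / L[0][0] = -2.
Step 2: L[1][1] = √(1) = 1.

L[1][0] = -2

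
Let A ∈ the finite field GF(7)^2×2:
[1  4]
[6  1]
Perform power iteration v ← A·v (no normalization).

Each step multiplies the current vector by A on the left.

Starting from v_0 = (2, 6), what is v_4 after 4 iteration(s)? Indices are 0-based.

v_0 = (2, 6).
v_1 = A·v_0 = (5, 4).
v_2 = A·v_1 = (0, 6).
v_3 = A·v_2 = (3, 6).
v_4 = A·v_3 = (6, 3).

v_4 = (6, 3)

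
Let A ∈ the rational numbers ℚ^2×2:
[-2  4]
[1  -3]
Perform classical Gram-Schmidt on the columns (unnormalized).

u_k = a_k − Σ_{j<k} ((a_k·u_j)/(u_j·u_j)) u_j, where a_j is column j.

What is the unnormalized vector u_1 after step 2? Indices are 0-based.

u_1 = (-2/5, -4/5)

Step 1: u_0 = a_0 = (-2, 1).
Step 2: u_1 = a_1 − (-11/5)·u_0 = (-2/5, -4/5).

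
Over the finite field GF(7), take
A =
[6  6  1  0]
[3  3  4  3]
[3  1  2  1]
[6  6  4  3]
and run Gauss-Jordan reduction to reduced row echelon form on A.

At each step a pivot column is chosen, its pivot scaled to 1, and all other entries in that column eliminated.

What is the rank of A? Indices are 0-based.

rank = 4

step 1: normalize row 0 (÷6) = (1, 1, 6, 0)
  row 1: subtract 3×row0 = (0, 0, 0, 3)
  row 2: subtract 3×row0 = (0, 5, 5, 1)
  row 3: subtract 6×row0 = (0, 0, 3, 3)
step 2: exchange rows 1,2
step 2: normalize row 1 (÷5) = (0, 1, 1, 3)
  row 0: subtract 1×row1 = (1, 0, 5, 4)
step 3: exchange rows 2,3
step 3: normalize row 2 (÷3) = (0, 0, 1, 1)
  row 0: subtract 5×row2 = (1, 0, 0, 6)
  row 1: subtract 1×row2 = (0, 1, 0, 2)
step 4: normalize row 3 (÷3) = (0, 0, 0, 1)
  row 0: subtract 6×row3 = (1, 0, 0, 0)
  row 1: subtract 2×row3 = (0, 1, 0, 0)
  row 2: subtract 1×row3 = (0, 0, 1, 0)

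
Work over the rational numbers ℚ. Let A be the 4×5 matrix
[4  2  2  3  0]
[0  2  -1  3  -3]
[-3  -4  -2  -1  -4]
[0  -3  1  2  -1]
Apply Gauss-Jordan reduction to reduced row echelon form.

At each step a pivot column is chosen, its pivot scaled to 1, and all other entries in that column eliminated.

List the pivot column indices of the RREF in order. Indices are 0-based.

pivot columns: 0, 1, 2, 3

step 1: normalize row 0 (÷4) = (1, 1/2, 1/2, 3/4, 0)
  row 2: subtract -3×row0 = (0, -5/2, -1/2, 5/4, -4)
step 2: normalize row 1 (÷2) = (0, 1, -1/2, 3/2, -3/2)
  row 0: subtract 1/2×row1 = (1, 0, 3/4, 0, 3/4)
  row 2: subtract -5/2×row1 = (0, 0, -7/4, 5, -31/4)
  row 3: subtract -3×row1 = (0, 0, -1/2, 13/2, -11/2)
step 3: normalize row 2 (÷-7/4) = (0, 0, 1, -20/7, 31/7)
  row 0: subtract 3/4×row2 = (1, 0, 0, 15/7, -18/7)
  row 1: subtract -1/2×row2 = (0, 1, 0, 1/14, 5/7)
  row 3: subtract -1/2×row2 = (0, 0, 0, 71/14, -23/7)
step 4: normalize row 3 (÷71/14) = (0, 0, 0, 1, -46/71)
  row 0: subtract 15/7×row3 = (1, 0, 0, 0, -84/71)
  row 1: subtract 1/14×row3 = (0, 1, 0, 0, 54/71)
  row 2: subtract -20/7×row3 = (0, 0, 1, 0, 183/71)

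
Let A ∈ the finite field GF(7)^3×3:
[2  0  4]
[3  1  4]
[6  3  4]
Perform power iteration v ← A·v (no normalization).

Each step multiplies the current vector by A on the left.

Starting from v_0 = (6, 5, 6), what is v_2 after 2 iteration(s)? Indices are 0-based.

v_0 = (6, 5, 6).
v_1 = A·v_0 = (1, 5, 5).
v_2 = A·v_1 = (1, 0, 6).

v_2 = (1, 0, 6)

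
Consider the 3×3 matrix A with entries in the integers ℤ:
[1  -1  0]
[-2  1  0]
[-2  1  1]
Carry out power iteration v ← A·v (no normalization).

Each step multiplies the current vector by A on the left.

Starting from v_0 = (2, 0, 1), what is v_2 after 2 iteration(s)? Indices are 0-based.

v_2 = (6, -8, -11)

v_0 = (2, 0, 1).
v_1 = A·v_0 = (2, -4, -3).
v_2 = A·v_1 = (6, -8, -11).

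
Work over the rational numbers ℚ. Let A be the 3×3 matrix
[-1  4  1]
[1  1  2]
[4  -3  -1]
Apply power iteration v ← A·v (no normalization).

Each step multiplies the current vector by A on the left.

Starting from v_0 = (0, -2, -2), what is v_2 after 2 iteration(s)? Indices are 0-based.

v_0 = (0, -2, -2).
v_1 = A·v_0 = (-10, -6, 8).
v_2 = A·v_1 = (-6, 0, -30).

v_2 = (-6, 0, -30)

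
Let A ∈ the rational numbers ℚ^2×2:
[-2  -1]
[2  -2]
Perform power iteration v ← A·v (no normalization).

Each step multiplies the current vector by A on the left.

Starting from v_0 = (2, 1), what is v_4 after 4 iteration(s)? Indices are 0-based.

v_0 = (2, 1).
v_1 = A·v_0 = (-5, 2).
v_2 = A·v_1 = (8, -14).
v_3 = A·v_2 = (-2, 44).
v_4 = A·v_3 = (-40, -92).

v_4 = (-40, -92)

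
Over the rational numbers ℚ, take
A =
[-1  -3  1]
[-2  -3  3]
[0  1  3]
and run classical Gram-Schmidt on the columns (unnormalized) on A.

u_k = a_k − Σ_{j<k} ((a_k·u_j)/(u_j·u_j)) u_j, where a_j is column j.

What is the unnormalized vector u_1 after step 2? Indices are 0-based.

u_1 = (-6/5, 3/5, 1)

Step 1: u_0 = a_0 = (-1, -2, 0).
Step 2: u_1 = a_1 − (9/5)·u_0 = (-6/5, 3/5, 1).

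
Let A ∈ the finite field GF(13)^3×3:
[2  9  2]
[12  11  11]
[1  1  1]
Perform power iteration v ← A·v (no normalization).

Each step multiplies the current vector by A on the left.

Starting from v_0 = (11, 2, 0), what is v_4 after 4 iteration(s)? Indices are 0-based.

v_0 = (11, 2, 0).
v_1 = A·v_0 = (1, 11, 0).
v_2 = A·v_1 = (10, 3, 12).
v_3 = A·v_2 = (6, 12, 12).
v_4 = A·v_3 = (1, 11, 4).

v_4 = (1, 11, 4)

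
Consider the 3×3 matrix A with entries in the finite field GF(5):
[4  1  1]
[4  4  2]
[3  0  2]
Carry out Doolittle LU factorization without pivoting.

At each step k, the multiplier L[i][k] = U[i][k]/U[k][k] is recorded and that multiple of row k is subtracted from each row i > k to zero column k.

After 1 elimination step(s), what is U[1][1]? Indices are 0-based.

k=0: U[0][0]=4
  eliminate (1,0): mult=1, new row 1: (0, 3, 1); set L[1][0]=1
  eliminate (2,0): mult=2, new row 2: (0, 3, 0); set L[2][0]=2

U[1][1] = 3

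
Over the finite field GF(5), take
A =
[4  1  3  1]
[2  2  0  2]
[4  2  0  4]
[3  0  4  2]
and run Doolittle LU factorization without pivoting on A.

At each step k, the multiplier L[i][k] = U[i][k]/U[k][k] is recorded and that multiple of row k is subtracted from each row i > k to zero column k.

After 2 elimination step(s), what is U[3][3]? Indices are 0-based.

k=0: U[0][0]=4
  eliminate (1,0): mult=3, new row 1: (0, 4, 1, 4); set L[1][0]=3
  eliminate (2,0): mult=1, new row 2: (0, 1, 2, 3); set L[2][0]=1
  eliminate (3,0): mult=2, new row 3: (0, 3, 3, 0); set L[3][0]=2
k=1: U[1][1]=4
  eliminate (2,1): mult=4, new row 2: (0, 0, 3, 2); set L[2][1]=4
  eliminate (3,1): mult=2, new row 3: (0, 0, 1, 2); set L[3][1]=2

U[3][3] = 2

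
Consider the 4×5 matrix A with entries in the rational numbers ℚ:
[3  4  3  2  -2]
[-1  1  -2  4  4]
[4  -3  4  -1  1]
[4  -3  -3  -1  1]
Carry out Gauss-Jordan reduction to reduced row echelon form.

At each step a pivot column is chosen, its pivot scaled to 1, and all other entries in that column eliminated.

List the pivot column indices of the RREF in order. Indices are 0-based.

pivot columns: 0, 1, 2, 3

step 1: normalize row 0 (÷3) = (1, 4/3, 1, 2/3, -2/3)
  row 1: subtract -1×row0 = (0, 7/3, -1, 14/3, 10/3)
  row 2: subtract 4×row0 = (0, -25/3, 0, -11/3, 11/3)
  row 3: subtract 4×row0 = (0, -25/3, -7, -11/3, 11/3)
step 2: normalize row 1 (÷7/3) = (0, 1, -3/7, 2, 10/7)
  row 0: subtract 4/3×row1 = (1, 0, 11/7, -2, -18/7)
  row 2: subtract -25/3×row1 = (0, 0, -25/7, 13, 109/7)
  row 3: subtract -25/3×row1 = (0, 0, -74/7, 13, 109/7)
step 3: normalize row 2 (÷-25/7) = (0, 0, 1, -91/25, -109/25)
  row 0: subtract 11/7×row2 = (1, 0, 0, 93/25, 107/25)
  row 1: subtract -3/7×row2 = (0, 1, 0, 11/25, -11/25)
  row 3: subtract -74/7×row2 = (0, 0, 0, -637/25, -763/25)
step 4: normalize row 3 (÷-637/25) = (0, 0, 0, 1, 109/91)
  row 0: subtract 93/25×row3 = (1, 0, 0, 0, -16/91)
  row 1: subtract 11/25×row3 = (0, 1, 0, 0, -88/91)
  row 2: subtract -91/25×row3 = (0, 0, 1, 0, 0)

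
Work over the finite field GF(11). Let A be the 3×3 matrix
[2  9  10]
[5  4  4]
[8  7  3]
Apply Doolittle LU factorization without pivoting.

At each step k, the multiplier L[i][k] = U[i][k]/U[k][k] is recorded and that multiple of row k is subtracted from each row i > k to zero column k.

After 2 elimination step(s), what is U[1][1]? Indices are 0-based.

[col 0] pivot 2
  R1 -= 8*R0 → (0, 9, 1)  (L[1][0] := 8)
  R2 -= 4*R0 → (0, 4, 7)  (L[2][0] := 4)
[col 1] pivot 9
  R2 -= 9*R1 → (0, 0, 9)  (L[2][1] := 9)

U[1][1] = 9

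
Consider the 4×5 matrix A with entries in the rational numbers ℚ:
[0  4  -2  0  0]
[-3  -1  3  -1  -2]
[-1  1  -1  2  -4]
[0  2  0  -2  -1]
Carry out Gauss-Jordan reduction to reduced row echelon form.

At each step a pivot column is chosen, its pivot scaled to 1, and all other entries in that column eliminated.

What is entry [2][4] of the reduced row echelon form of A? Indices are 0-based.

pivot(0,0): swap R0↔R1
pivot(0,0)=-3: scale R0 → (1, 1/3, -1, 1/3, 2/3)
  clear (2,0): R2 −= (-1)R0 → (0, 4/3, -2, 7/3, -10/3)
pivot(1,1)=4: scale R1 → (0, 1, -1/2, 0, 0)
  clear (0,1): R0 −= (1/3)R1 → (1, 0, -5/6, 1/3, 2/3)
  clear (2,1): R2 −= (4/3)R1 → (0, 0, -4/3, 7/3, -10/3)
  clear (3,1): R3 −= (2)R1 → (0, 0, 1, -2, -1)
pivot(2,2)=-4/3: scale R2 → (0, 0, 1, -7/4, 5/2)
  clear (0,2): R0 −= (-5/6)R2 → (1, 0, 0, -9/8, 11/4)
  clear (1,2): R1 −= (-1/2)R2 → (0, 1, 0, -7/8, 5/4)
  clear (3,2): R3 −= (1)R2 → (0, 0, 0, -1/4, -7/2)
pivot(3,3)=-1/4: scale R3 → (0, 0, 0, 1, 14)
  clear (0,3): R0 −= (-9/8)R3 → (1, 0, 0, 0, 37/2)
  clear (1,3): R1 −= (-7/8)R3 → (0, 1, 0, 0, 27/2)
  clear (2,3): R2 −= (-7/4)R3 → (0, 0, 1, 0, 27)

M[2][4] = 27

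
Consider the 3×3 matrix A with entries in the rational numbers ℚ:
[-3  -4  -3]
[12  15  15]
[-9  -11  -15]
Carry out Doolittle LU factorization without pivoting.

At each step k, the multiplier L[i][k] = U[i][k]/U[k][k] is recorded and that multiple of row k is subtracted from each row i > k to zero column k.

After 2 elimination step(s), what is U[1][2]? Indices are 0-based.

k=0: U[0][0]=-3
  eliminate (1,0): mult=-4, new row 1: (0, -1, 3); set L[1][0]=-4
  eliminate (2,0): mult=3, new row 2: (0, 1, -6); set L[2][0]=3
k=1: U[1][1]=-1
  eliminate (2,1): mult=-1, new row 2: (0, 0, -3); set L[2][1]=-1

U[1][2] = 3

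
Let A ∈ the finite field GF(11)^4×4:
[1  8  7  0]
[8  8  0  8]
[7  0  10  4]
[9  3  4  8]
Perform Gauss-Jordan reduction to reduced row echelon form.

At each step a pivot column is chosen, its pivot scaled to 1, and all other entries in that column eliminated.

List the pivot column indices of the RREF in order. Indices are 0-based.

[1] R0 /= 1  ⇒  (1, 8, 7, 0)
     R1 -= 8·R0  ⇒  (0, 10, 10, 8)
     R2 -= 7·R0  ⇒  (0, 10, 5, 4)
     R3 -= 9·R0  ⇒  (0, 8, 7, 8)
[2] R1 /= 10  ⇒  (0, 1, 1, 3)
     R0 -= 8·R1  ⇒  (1, 0, 10, 9)
     R2 -= 10·R1  ⇒  (0, 0, 6, 7)
     R3 -= 8·R1  ⇒  (0, 0, 10, 6)
[3] R2 /= 6  ⇒  (0, 0, 1, 3)
     R0 -= 10·R2  ⇒  (1, 0, 0, 1)
     R1 -= 1·R2  ⇒  (0, 1, 0, 0)
     R3 -= 10·R2  ⇒  (0, 0, 0, 9)
[4] R3 /= 9  ⇒  (0, 0, 0, 1)
     R0 -= 1·R3  ⇒  (1, 0, 0, 0)
     R2 -= 3·R3  ⇒  (0, 0, 1, 0)

pivot columns: 0, 1, 2, 3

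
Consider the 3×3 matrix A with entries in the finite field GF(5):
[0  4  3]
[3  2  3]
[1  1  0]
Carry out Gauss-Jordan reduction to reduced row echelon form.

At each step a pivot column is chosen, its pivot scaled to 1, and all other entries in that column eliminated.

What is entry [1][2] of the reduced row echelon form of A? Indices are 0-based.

[1] R0 <-> R1
[1] R0 /= 3  ⇒  (1, 4, 1)
     R2 -= 1·R0  ⇒  (0, 2, 4)
[2] R1 /= 4  ⇒  (0, 1, 2)
     R0 -= 4·R1  ⇒  (1, 0, 3)
     R2 -= 2·R1  ⇒  (0, 0, 0)
column 2 empty below row 2

M[1][2] = 2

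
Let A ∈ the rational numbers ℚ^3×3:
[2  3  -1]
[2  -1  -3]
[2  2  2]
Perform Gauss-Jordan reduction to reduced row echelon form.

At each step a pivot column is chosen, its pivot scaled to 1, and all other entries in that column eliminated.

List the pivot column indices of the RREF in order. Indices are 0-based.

pivot(0,0)=2: scale R0 → (1, 3/2, -1/2)
  clear (1,0): R1 −= (2)R0 → (0, -4, -2)
  clear (2,0): R2 −= (2)R0 → (0, -1, 3)
pivot(1,1)=-4: scale R1 → (0, 1, 1/2)
  clear (0,1): R0 −= (3/2)R1 → (1, 0, -5/4)
  clear (2,1): R2 −= (-1)R1 → (0, 0, 7/2)
pivot(2,2)=7/2: scale R2 → (0, 0, 1)
  clear (0,2): R0 −= (-5/4)R2 → (1, 0, 0)
  clear (1,2): R1 −= (1/2)R2 → (0, 1, 0)

pivot columns: 0, 1, 2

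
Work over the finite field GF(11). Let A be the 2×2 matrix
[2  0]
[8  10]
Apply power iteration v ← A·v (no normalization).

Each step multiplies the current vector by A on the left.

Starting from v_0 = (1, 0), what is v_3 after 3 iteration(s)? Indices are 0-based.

v_3 = (8, 2)

v_0 = (1, 0).
v_1 = A·v_0 = (2, 8).
v_2 = A·v_1 = (4, 8).
v_3 = A·v_2 = (8, 2).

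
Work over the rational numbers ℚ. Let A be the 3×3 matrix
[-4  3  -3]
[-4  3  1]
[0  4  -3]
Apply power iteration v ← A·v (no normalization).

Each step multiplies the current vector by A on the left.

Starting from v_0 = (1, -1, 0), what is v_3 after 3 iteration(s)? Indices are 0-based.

v_3 = (-19, -83, 60)

v_0 = (1, -1, 0).
v_1 = A·v_0 = (-7, -7, -4).
v_2 = A·v_1 = (19, 3, -16).
v_3 = A·v_2 = (-19, -83, 60).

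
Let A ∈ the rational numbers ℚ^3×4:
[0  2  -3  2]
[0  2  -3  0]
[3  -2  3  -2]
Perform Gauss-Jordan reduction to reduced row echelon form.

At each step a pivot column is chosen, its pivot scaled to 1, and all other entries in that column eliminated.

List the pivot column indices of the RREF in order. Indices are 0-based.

pivot columns: 0, 1, 3

[1] R0 <-> R2
[1] R0 /= 3  ⇒  (1, -2/3, 1, -2/3)
[2] R1 /= 2  ⇒  (0, 1, -3/2, 0)
     R0 -= -2/3·R1  ⇒  (1, 0, 0, -2/3)
     R2 -= 2·R1  ⇒  (0, 0, 0, 2)
column 2 empty below row 2
[3] R2 /= 2  ⇒  (0, 0, 0, 1)
     R0 -= -2/3·R2  ⇒  (1, 0, 0, 0)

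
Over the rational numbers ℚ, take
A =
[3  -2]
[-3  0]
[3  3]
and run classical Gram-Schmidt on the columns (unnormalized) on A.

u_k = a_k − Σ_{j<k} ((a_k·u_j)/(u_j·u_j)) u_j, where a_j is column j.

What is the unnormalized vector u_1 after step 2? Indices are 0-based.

Step 1: u_0 = a_0 = (3, -3, 3).
Step 2: u_1 = a_1 − (1/9)·u_0 = (-7/3, 1/3, 8/3).

u_1 = (-7/3, 1/3, 8/3)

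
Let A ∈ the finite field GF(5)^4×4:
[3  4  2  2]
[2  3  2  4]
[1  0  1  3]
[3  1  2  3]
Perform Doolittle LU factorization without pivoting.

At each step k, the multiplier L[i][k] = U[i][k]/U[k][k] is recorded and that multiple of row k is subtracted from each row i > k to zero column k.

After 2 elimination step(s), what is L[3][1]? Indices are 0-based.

L[3][1] = 1

k=0: U[0][0]=3
  eliminate (1,0): mult=4, new row 1: (0, 2, 4, 1); set L[1][0]=4
  eliminate (2,0): mult=2, new row 2: (0, 2, 2, 4); set L[2][0]=2
  eliminate (3,0): mult=1, new row 3: (0, 2, 0, 1); set L[3][0]=1
k=1: U[1][1]=2
  eliminate (2,1): mult=1, new row 2: (0, 0, 3, 3); set L[2][1]=1
  eliminate (3,1): mult=1, new row 3: (0, 0, 1, 0); set L[3][1]=1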